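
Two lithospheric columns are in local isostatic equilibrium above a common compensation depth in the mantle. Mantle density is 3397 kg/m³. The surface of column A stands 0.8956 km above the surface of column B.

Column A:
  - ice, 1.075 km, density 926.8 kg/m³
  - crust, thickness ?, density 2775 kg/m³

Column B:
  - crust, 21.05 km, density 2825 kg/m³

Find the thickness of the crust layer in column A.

Take the compensation level at the base of the deeper column (depth z_c below the surface of column A) and equate Σ ρ_i t_i down to z_c; mantle fills any gap and the z_c terms cancel.
Column A: 1.075×926.8 + x×2775 + (z_c − 1.075 − x)×3397
Column B: 0.8956×0 + 21.05×2825 + (z_c − 0.8956 − 21.05)×3397
The z_c×3397 term appears on both sides and cancels. Collect the known terms of each column as K = Σ(ρt)_known − 3397 × (depth of known layers): K_A = 996.31 − 3397×1.075 = −2655.465; K_B = 59466.25 − 3397×(0.8956 + 21.05) = −15082.9532.
Balance: K_A − x×(3397 − 2775) = K_B, so x = (K_A − K_B)/(3397 − 2775) = 12427.5/622 = 20 km.

20 km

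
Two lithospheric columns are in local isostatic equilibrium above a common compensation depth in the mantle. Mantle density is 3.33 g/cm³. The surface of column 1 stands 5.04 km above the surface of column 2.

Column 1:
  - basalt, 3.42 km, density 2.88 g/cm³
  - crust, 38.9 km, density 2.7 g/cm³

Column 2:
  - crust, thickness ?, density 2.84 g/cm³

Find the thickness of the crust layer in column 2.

18.9 km

Take the compensation level at the base of the deeper column (depth z_c below the surface of column 1) and equate Σ ρ_i t_i down to z_c; mantle fills any gap and the z_c terms cancel.
Column 1: 3.42×2.88 + 38.9×2.7 + (z_c − 42.32)×3.33
Column 2: 5.04×0 + x×2.84 + (z_c − 5.04 − 0 − x)×3.33
The z_c×3.33 term appears on both sides and cancels. Collect the known terms of each column as K = Σ(ρt)_known − 3.33 × (depth of known layers): K_1 = 114.8796 − 3.33×42.32 = −26.046; K_2 = 0 − 3.33×(5.04 + 0) = −16.7832.
Balance: K_1 = K_2 − x×(3.33 − 2.84), so x = (K_2 − K_1)/(3.33 − 2.84) = 9.2628/0.49 = 18.9 km.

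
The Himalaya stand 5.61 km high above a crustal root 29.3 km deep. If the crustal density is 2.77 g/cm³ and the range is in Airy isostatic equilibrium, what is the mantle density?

Airy balance: ρ_c h = (ρ_m − ρ_c) r → ρ_m = ρ_c (1 + h/r).
ρ_m = 2.77 × (1 + 5.61 km/29.3 km) = 3.3 g/cm³.

3.3 g/cm³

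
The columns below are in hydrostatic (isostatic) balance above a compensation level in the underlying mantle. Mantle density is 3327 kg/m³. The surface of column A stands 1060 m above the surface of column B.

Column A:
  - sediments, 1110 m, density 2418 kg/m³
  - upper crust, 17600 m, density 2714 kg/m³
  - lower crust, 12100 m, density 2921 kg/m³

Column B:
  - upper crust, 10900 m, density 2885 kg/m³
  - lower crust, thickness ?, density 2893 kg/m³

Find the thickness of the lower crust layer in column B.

19300 m

Take the compensation level at the base of the deeper column (depth z_c below the surface of column A) and equate Σ ρ_i t_i down to z_c; mantle fills any gap and the z_c terms cancel.
Column A: 1110×2418 + 17600×2714 + 12100×2921 + (z_c − 30810)×3327
Column B: 1060×0 + 10900×2885 + x×2893 + (z_c − 1060 − 10900 − x)×3327
The z_c×3327 term appears on both sides and cancels. Collect the known terms of each column as K = Σ(ρt)_known − 3327 × (depth of known layers): K_A = 85794480 − 3327×30810 = −16710390; K_B = 31446500 − 3327×(1060 + 10900) = −8344420.
Balance: K_A = K_B − x×(3327 − 2893), so x = (K_B − K_A)/(3327 − 2893) = 8365970/434 = 19300 m.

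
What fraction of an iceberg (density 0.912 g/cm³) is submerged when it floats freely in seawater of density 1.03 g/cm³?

88.5%

Submerged fraction = ρ_obj/ρ_fluid = 0.912/1.03 = 88.5%.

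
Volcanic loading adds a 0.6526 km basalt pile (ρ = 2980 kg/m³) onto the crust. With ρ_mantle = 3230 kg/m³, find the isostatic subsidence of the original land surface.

Subaerial loading: s = t ρ_load / ρ_m.
s = 0.6526 km × 2980/3230 = 0.602 km.

0.602 km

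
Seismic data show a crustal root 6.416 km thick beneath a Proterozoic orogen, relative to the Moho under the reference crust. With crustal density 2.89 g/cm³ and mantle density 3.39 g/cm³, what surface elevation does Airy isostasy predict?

By Archimedes' principle applied to the lithosphere: ρ_c h = (ρ_m − ρ_c) r.
h = r (ρ_m − ρ_c) / ρ_c = 6.416 km × (3.39 − 2.89) / 2.89 = 1.11 km.

1.11 km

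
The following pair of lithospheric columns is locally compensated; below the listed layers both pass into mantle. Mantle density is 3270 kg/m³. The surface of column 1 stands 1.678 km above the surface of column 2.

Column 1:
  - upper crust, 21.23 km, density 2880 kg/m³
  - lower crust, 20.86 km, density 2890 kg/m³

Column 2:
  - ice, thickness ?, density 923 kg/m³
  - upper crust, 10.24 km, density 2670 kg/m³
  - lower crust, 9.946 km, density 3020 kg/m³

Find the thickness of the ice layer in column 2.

Take the compensation level at the base of the deeper column (depth z_c below the surface of column 1) and equate Σ ρ_i t_i down to z_c; mantle fills any gap and the z_c terms cancel.
Column 1: 21.23×2880 + 20.86×2890 + (z_c − 42.09)×3270
Column 2: 1.678×0 + x×923 + 10.24×2670 + 9.946×3020 + (z_c − 1.678 − 20.186 − x)×3270
The z_c×3270 term appears on both sides and cancels. Collect the known terms of each column as K = Σ(ρt)_known − 3270 × (depth of known layers): K_1 = 121427.8 − 3270×42.09 = −16206.5; K_2 = 57377.72 − 3270×(1.678 + 20.186) = −14117.56.
Balance: K_1 = K_2 − x×(3270 − 923), so x = (K_2 − K_1)/(3270 − 923) = 2088.94/2347 = 0.89 km.

0.89 km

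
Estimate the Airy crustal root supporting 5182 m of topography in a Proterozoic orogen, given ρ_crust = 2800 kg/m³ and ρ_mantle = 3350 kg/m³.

Equating mass per unit area of the two columns: the weight of the topography is balanced by the buoyancy of the root, ρ_c h = (ρ_m − ρ_c) r.
r = h · ρ_c / (ρ_m − ρ_c) = 5182 m × 2800 / (3350 − 2800) = 26400 m.

26400 m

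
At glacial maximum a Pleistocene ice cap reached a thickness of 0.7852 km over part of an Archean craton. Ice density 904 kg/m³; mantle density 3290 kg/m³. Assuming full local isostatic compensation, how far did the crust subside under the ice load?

Isostatic balance requires: the ice load ρ_ice t is balanced by mantle displaced below, ρ_m s.
s = t ρ_ice / ρ_m = 0.7852 km × 904/3290 = 0.216 km.

0.216 km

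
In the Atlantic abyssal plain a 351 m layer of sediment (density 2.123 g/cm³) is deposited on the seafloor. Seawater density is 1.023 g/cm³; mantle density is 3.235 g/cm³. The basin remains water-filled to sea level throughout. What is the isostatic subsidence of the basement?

Submarine loading: the sediment displaces seawater, and the subsidence is in turn flooded, so s (ρ_m − ρ_w) = t (ρ_sed − ρ_w).
s = 351 m × (2.123 − 1.023) / (3.235 − 1.023) = 175 m.

175 m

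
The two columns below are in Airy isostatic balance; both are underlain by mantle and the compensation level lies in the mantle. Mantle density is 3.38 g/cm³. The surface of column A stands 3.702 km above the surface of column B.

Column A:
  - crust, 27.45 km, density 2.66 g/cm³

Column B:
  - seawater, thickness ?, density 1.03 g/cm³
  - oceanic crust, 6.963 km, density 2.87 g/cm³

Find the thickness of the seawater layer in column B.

1.57 km

Take the compensation level at the base of the deeper column (depth z_c below the surface of column A) and equate Σ ρ_i t_i down to z_c; mantle fills any gap and the z_c terms cancel.
Column A: 27.45×2.66 + (z_c − 27.45)×3.38
Column B: 3.702×0 + x×1.03 + 6.963×2.87 + (z_c − 3.702 − 6.963 − x)×3.38
The z_c×3.38 term appears on both sides and cancels. Collect the known terms of each column as K = Σ(ρt)_known − 3.38 × (depth of known layers): K_A = 73.017 − 3.38×27.45 = −19.764; K_B = 19.98381 − 3.38×(3.702 + 6.963) = −16.06389.
Balance: K_A = K_B − x×(3.38 − 1.03), so x = (K_B − K_A)/(3.38 − 1.03) = 3.70011/2.35 = 1.57 km.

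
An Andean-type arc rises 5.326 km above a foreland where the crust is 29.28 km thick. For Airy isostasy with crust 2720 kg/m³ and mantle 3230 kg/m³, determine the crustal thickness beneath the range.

Root depth r = h ρ_c / (ρ_m − ρ_c) = 5.326 km × 2720 / 510 = 28.41 km.
Total thickness = T + h + r = 29.28 km + 5.326 km + 28.41 km = 63 km.

63 km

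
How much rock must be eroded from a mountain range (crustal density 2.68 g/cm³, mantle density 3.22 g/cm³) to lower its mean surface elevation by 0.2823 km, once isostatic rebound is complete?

1.68 km

Net drop Δ = e − u = e − e ρ_c/ρ_m = e (ρ_m − ρ_c)/ρ_m.
e = Δ ρ_m/(ρ_m − ρ_c) = 0.2823 km × 3.22/0.54 = 1.68 km.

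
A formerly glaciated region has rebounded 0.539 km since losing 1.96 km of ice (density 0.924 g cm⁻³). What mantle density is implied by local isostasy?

ρ_m = ρ_ice t / u = 0.924 × 1.96 km/0.539 km = 3.36 g cm⁻³.

3.36 g cm⁻³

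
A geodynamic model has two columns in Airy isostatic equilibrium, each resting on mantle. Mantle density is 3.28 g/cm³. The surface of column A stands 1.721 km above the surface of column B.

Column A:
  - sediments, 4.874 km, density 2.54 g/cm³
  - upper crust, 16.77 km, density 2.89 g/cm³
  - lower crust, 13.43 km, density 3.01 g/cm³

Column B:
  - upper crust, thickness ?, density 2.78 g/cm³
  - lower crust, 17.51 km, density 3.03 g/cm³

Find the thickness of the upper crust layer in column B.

Take the compensation level at the base of the deeper column (depth z_c below the surface of column A) and equate Σ ρ_i t_i down to z_c; mantle fills any gap and the z_c terms cancel.
Column A: 4.874×2.54 + 16.77×2.89 + 13.43×3.01 + (z_c − 35.074)×3.28
Column B: 1.721×0 + x×2.78 + 17.51×3.03 + (z_c − 1.721 − 17.51 − x)×3.28
The z_c×3.28 term appears on both sides and cancels. Collect the known terms of each column as K = Σ(ρt)_known − 3.28 × (depth of known layers): K_A = 101.26956 − 3.28×35.074 = −13.77316; K_B = 53.0553 − 3.28×(1.721 + 17.51) = −10.02238.
Balance: K_A = K_B − x×(3.28 − 2.78), so x = (K_B − K_A)/(3.28 − 2.78) = 3.75078/0.5 = 7.5 km.

7.5 km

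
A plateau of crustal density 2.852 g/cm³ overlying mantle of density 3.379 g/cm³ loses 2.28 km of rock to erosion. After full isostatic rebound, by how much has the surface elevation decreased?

0.356 km

Rebound u = e ρ_c/ρ_m = 2.28 km × 2.852/3.379 = 1.924 km.
Net surface drop = e − u = 2.28 km − 1.924 km = e (ρ_m − ρ_c)/ρ_m = 0.356 km.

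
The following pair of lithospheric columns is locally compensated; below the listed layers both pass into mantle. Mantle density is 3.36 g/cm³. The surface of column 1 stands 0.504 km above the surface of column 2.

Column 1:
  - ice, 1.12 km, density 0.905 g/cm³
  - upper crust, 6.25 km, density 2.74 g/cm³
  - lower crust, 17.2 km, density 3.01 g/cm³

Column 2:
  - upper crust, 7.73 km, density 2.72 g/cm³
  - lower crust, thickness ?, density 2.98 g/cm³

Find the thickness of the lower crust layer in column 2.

Take the compensation level at the base of the deeper column (depth z_c below the surface of column 1) and equate Σ ρ_i t_i down to z_c; mantle fills any gap and the z_c terms cancel.
Column 1: 1.12×0.905 + 6.25×2.74 + 17.2×3.01 + (z_c − 24.57)×3.36
Column 2: 0.504×0 + 7.73×2.72 + x×2.98 + (z_c − 0.504 − 7.73 − x)×3.36
The z_c×3.36 term appears on both sides and cancels. Collect the known terms of each column as K = Σ(ρt)_known − 3.36 × (depth of known layers): K_1 = 69.9106 − 3.36×24.57 = −12.6446; K_2 = 21.0256 − 3.36×(0.504 + 7.73) = −6.64064.
Balance: K_1 = K_2 − x×(3.36 − 2.98), so x = (K_2 − K_1)/(3.36 − 2.98) = 6.00396/0.38 = 15.8 km.

15.8 km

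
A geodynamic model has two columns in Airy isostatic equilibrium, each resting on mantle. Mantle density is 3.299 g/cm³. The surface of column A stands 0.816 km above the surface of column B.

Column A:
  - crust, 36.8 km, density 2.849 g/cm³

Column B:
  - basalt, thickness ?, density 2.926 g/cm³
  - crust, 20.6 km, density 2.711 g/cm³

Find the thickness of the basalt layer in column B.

Take the compensation level at the base of the deeper column (depth z_c below the surface of column A) and equate Σ ρ_i t_i down to z_c; mantle fills any gap and the z_c terms cancel.
Column A: 36.8×2.849 + (z_c − 36.8)×3.299
Column B: 0.816×0 + x×2.926 + 20.6×2.711 + (z_c − 0.816 − 20.6 − x)×3.299
The z_c×3.299 term appears on both sides and cancels. Collect the known terms of each column as K = Σ(ρt)_known − 3.299 × (depth of known layers): K_A = 104.8432 − 3.299×36.8 = −16.56; K_B = 55.8466 − 3.299×(0.816 + 20.6) = −14.804784.
Balance: K_A = K_B − x×(3.299 − 2.926), so x = (K_B − K_A)/(3.299 − 2.926) = 1.75522/0.373 = 4.71 km.

4.71 km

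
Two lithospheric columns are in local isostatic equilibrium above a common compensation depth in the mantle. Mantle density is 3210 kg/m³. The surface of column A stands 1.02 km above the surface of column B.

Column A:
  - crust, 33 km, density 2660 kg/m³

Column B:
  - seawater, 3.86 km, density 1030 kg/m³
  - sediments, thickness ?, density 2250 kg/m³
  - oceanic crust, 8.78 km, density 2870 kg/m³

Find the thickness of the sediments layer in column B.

3.62 km

Take the compensation level at the base of the deeper column (depth z_c below the surface of column A) and equate Σ ρ_i t_i down to z_c; mantle fills any gap and the z_c terms cancel.
Column A: 33×2660 + (z_c − 33)×3210
Column B: 1.02×0 + 3.86×1030 + x×2250 + 8.78×2870 + (z_c − 1.02 − 12.64 − x)×3210
The z_c×3210 term appears on both sides and cancels. Collect the known terms of each column as K = Σ(ρt)_known − 3210 × (depth of known layers): K_A = 87780 − 3210×33 = −18150; K_B = 29174.4 − 3210×(1.02 + 12.64) = −14674.2.
Balance: K_A = K_B − x×(3210 − 2250), so x = (K_B − K_A)/(3210 − 2250) = 3475.8/960 = 3.62 km.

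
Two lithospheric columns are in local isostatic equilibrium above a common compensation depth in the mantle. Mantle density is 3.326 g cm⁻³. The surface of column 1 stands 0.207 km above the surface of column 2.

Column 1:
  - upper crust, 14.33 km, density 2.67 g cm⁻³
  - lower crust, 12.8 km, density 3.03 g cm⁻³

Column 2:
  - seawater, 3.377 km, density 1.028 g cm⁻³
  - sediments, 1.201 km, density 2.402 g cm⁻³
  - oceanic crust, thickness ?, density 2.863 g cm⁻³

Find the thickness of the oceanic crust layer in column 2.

7.84 km

Take the compensation level at the base of the deeper column (depth z_c below the surface of column 1) and equate Σ ρ_i t_i down to z_c; mantle fills any gap and the z_c terms cancel.
Column 1: 14.33×2.67 + 12.8×3.03 + (z_c − 27.13)×3.326
Column 2: 0.207×0 + 3.377×1.028 + 1.201×2.402 + x×2.863 + (z_c − 0.207 − 4.578 − x)×3.326
The z_c×3.326 term appears on both sides and cancels. Collect the known terms of each column as K = Σ(ρt)_known − 3.326 × (depth of known layers): K_1 = 77.0451 − 3.326×27.13 = −13.18928; K_2 = 6.356358 − 3.326×(0.207 + 4.578) = −9.558552.
Balance: K_1 = K_2 − x×(3.326 − 2.863), so x = (K_2 − K_1)/(3.326 − 2.863) = 3.63073/0.463 = 7.84 km.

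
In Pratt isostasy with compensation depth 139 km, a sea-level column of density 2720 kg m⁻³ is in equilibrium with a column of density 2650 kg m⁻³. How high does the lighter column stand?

3.67 km

ρ_ref D = ρ (D + h) → h = D (ρ_ref − ρ)/ρ.
h = 139 km × (2720 − 2650)/2650 = 3.67 km.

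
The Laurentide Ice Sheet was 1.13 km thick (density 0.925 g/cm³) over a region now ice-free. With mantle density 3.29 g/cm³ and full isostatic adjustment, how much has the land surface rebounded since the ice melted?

0.318 km

Removing the load lets mantle flow back in; uplift u satisfies ρ_ice t = ρ_m u.
u = t ρ_ice/ρ_m = 1.13 km × 0.925/3.29 = 0.318 km.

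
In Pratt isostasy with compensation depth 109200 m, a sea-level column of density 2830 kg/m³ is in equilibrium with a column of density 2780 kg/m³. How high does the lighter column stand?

ρ_ref D = ρ (D + h) → h = D (ρ_ref − ρ)/ρ.
h = 109200 m × (2830 − 2780)/2780 = 1960 m.

1960 m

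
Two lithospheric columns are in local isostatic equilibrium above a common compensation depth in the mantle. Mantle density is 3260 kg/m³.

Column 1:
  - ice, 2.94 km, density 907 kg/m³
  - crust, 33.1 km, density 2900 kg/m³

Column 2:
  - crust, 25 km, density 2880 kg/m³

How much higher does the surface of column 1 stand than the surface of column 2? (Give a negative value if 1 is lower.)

For any compensation level in the mantle, the mantle terms cancel and isostasy reduces to e = (Σt_1 − Σt_2) − (Σ(ρt)_1 − Σ(ρt)_2) / ρ_m.
Σt_1 = 36.04 km; Σt_2 = 25 km; Σ(ρt)_1 = 98656.58; Σ(ρt)_2 = 72000 (in km·kg/m³).
e = (36.04 − 25) − (98656.58 − 72000) / 3260 = 2.86 km.

2.86 km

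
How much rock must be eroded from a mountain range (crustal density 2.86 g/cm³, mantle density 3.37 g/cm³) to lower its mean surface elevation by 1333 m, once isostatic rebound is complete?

8810 m

Net drop Δ = e − u = e − e ρ_c/ρ_m = e (ρ_m − ρ_c)/ρ_m.
e = Δ ρ_m/(ρ_m − ρ_c) = 1333 m × 3.37/0.51 = 8810 m.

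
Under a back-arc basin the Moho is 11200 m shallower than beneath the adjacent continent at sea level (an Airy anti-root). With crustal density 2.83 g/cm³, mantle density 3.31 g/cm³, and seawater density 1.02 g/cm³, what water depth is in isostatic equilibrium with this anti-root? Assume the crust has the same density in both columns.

Replacing a thickness d of crust by seawater at the top must be balanced by replacing crust with mantle at the base: d (ρ_c − ρ_w) = a (ρ_m − ρ_c).
d = a (ρ_m − ρ_c)/(ρ_c − ρ_w) = 11200 m × 0.48/1.81 = 2970 m.

2970 m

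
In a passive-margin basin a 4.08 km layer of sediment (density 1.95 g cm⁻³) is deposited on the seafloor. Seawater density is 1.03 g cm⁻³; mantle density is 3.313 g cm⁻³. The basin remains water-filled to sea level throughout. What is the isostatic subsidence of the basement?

1.64 km

Submarine loading: the sediment displaces seawater, and the subsidence is in turn flooded, so s (ρ_m − ρ_w) = t (ρ_sed − ρ_w).
s = 4.08 km × (1.95 − 1.03) / (3.313 − 1.03) = 1.64 km.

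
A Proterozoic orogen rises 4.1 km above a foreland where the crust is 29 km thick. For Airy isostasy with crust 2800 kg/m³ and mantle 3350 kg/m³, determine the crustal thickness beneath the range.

54 km

Root depth r = h ρ_c / (ρ_m − ρ_c) = 4.1 km × 2800 / 550 = 20.87 km.
Total thickness = T + h + r = 29 km + 4.1 km + 20.87 km = 54 km.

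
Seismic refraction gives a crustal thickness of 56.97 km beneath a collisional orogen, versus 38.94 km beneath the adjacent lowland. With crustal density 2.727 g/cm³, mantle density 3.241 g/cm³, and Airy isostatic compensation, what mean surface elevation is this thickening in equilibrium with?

Excess crust Δ = 56.97 km − 38.94 km = 18.03 km, split between elevation h and root r with h + r = Δ.
Airy balance ρ_c h = (ρ_m − ρ_c) r gives r = h ρ_c/(ρ_m − ρ_c), so h (1 + ρ_c/(ρ_m − ρ_c)) = Δ, i.e. h = Δ (ρ_m − ρ_c)/ρ_m.
h = 18.03 km × 0.514/3.241 = 2.86 km.

2.86 km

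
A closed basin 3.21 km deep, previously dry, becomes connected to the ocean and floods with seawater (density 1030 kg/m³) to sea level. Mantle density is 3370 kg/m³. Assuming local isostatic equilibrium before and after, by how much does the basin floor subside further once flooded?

1.41 km

After flooding the water column is d + s deep. Its weight must equal the weight of mantle displaced by the extra subsidence s: (d + s) ρ_w = s ρ_m.
s = d ρ_w / (ρ_m − ρ_w) = 3.21 km × 1030/(3370 − 1030) = 1.41 km.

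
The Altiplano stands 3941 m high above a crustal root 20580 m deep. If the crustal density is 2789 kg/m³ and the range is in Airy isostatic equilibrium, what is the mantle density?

3320 kg/m³

Airy balance: ρ_c h = (ρ_m − ρ_c) r → ρ_m = ρ_c (1 + h/r).
ρ_m = 2789 × (1 + 3941 m/20580 m) = 3320 kg/m³.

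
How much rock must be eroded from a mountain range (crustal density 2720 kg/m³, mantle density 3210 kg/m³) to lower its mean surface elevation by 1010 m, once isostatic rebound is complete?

6620 m

Net drop Δ = e − u = e − e ρ_c/ρ_m = e (ρ_m − ρ_c)/ρ_m.
e = Δ ρ_m/(ρ_m − ρ_c) = 1010 m × 3210/490 = 6620 m.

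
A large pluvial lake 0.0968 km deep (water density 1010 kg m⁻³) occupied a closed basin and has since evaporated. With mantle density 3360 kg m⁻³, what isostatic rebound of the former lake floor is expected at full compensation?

0.0291 km

u = d ρ_w/ρ_m = 0.0968 km × 1010/3360 = 0.0291 km.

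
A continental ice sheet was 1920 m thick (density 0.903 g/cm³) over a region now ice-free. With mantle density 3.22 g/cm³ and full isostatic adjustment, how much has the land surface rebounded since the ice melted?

538 m

Removing the load lets mantle flow back in; uplift u satisfies ρ_ice t = ρ_m u.
u = t ρ_ice/ρ_m = 1920 m × 0.903/3.22 = 538 m.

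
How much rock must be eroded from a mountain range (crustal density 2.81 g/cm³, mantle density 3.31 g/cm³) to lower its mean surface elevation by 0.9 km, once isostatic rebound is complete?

Net drop Δ = e − u = e − e ρ_c/ρ_m = e (ρ_m − ρ_c)/ρ_m.
e = Δ ρ_m/(ρ_m − ρ_c) = 0.9 km × 3.31/0.5 = 5.96 km.

5.96 km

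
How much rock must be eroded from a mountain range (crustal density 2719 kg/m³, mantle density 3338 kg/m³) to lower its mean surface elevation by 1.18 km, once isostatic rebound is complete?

6.36 km

Net drop Δ = e − u = e − e ρ_c/ρ_m = e (ρ_m − ρ_c)/ρ_m.
e = Δ ρ_m/(ρ_m − ρ_c) = 1.18 km × 3338/619 = 6.36 km.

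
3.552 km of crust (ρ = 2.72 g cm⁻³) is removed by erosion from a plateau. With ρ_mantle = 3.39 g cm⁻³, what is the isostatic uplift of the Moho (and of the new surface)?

Unloading: uplift u = e ρ_c/ρ_m = 3.552 km × 2.72/3.39 = 2.85 km.

2.85 km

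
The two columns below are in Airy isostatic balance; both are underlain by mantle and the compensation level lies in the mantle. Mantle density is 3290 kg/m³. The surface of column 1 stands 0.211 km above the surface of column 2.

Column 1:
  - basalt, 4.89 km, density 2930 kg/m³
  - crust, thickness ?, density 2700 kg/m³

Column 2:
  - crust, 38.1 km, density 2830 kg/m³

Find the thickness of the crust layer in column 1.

Take the compensation level at the base of the deeper column (depth z_c below the surface of column 1) and equate Σ ρ_i t_i down to z_c; mantle fills any gap and the z_c terms cancel.
Column 1: 4.89×2930 + x×2700 + (z_c − 4.89 − x)×3290
Column 2: 0.211×0 + 38.1×2830 + (z_c − 0.211 − 38.1)×3290
The z_c×3290 term appears on both sides and cancels. Collect the known terms of each column as K = Σ(ρt)_known − 3290 × (depth of known layers): K_1 = 14327.7 − 3290×4.89 = −1760.4; K_2 = 107823 − 3290×(0.211 + 38.1) = −18220.19.
Balance: K_1 − x×(3290 − 2700) = K_2, so x = (K_1 − K_2)/(3290 − 2700) = 16459.8/590 = 27.9 km.

27.9 km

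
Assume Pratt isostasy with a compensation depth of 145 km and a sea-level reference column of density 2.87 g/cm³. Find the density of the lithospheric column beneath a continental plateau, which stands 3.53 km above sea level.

2.8 g/cm³

Pratt balance: ρ_ref D = ρ (D + h).
ρ = ρ_ref D/(D + h) = 2.87 × 145 km/(145 km + 3.53 km) = 2.8 g/cm³.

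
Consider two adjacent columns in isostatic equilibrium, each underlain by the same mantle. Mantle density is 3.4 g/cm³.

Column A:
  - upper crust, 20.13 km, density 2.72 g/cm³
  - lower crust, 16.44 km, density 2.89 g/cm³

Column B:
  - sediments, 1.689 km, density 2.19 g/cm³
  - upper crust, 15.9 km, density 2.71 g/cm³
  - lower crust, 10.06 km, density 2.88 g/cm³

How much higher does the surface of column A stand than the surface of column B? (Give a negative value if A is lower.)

For any compensation level in the mantle, the mantle terms cancel and isostasy reduces to e = (Σt_A − Σt_B) − (Σ(ρt)_A − Σ(ρt)_B) / ρ_m.
Σt_A = 36.57 km; Σt_B = 27.649 km; Σ(ρt)_A = 102.2652; Σ(ρt)_B = 75.76071 (in km·g/cm³).
e = (36.57 − 27.649) − (102.2652 − 75.76071) / 3.4 = 1.13 km.

1.13 km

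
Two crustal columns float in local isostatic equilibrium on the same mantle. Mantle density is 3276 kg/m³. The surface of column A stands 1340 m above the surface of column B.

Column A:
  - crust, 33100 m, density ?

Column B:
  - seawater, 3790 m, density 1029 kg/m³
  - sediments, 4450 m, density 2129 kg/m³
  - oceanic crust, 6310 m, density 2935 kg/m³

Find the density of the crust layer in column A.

2670 kg/m³

Take the compensation level at the base of the deeper column (depth z_c below the surface of column A) and equate Σ ρ_i t_i down to z_c; mantle fills any gap and the z_c terms cancel.
Column A: 33100×ρ + (z_c − 33100)×3276
Column B: 1340×0 + 3790×1029 + 4450×2129 + 6310×2935 + (z_c − 1340 − 14550)×3276
The z_c×3276 term appears on both sides and cancels. Collect the known terms of each column as K = Σ(ρt)_known − 3276 × (depth of known layers): K_A = 0 − 3276×33100 = −108435600; K_B = 31893810 − 3276×(1340 + 14550) = −20161830.
Balance: K_A + 33100×ρ = K_B, so ρ = (K_B − K_A)/33100 = 88273800/33100 = 2670 kg/m³.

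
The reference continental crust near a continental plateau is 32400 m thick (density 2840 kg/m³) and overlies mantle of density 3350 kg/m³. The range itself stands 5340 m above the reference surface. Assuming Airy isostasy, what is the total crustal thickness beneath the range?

67500 m

Root depth r = h ρ_c / (ρ_m − ρ_c) = 5340 m × 2840 / 510 = 29740 m.
Total thickness = T + h + r = 32400 m + 5340 m + 29740 m = 67500 m.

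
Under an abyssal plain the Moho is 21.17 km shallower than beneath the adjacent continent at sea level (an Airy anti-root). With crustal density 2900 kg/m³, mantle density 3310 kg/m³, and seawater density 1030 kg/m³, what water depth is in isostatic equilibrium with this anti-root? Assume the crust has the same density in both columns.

4.64 km

Replacing a thickness d of crust by seawater at the top must be balanced by replacing crust with mantle at the base: d (ρ_c − ρ_w) = a (ρ_m − ρ_c).
d = a (ρ_m − ρ_c)/(ρ_c − ρ_w) = 21.17 km × 410/1870 = 4.64 km.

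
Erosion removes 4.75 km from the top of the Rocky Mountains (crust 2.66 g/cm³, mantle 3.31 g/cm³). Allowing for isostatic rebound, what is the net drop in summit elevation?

0.933 km

Rebound u = e ρ_c/ρ_m = 4.75 km × 2.66/3.31 = 3.817 km.
Net surface drop = e − u = 4.75 km − 3.817 km = e (ρ_m − ρ_c)/ρ_m = 0.933 km.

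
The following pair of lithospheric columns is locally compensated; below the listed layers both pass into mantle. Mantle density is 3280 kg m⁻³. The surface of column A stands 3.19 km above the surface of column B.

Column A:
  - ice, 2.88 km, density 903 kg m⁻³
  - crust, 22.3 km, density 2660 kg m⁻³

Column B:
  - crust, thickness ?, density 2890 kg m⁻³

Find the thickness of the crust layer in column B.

26.2 km

Take the compensation level at the base of the deeper column (depth z_c below the surface of column A) and equate Σ ρ_i t_i down to z_c; mantle fills any gap and the z_c terms cancel.
Column A: 2.88×903 + 22.3×2660 + (z_c − 25.18)×3280
Column B: 3.19×0 + x×2890 + (z_c − 3.19 − 0 − x)×3280
The z_c×3280 term appears on both sides and cancels. Collect the known terms of each column as K = Σ(ρt)_known − 3280 × (depth of known layers): K_A = 61918.64 − 3280×25.18 = −20671.76; K_B = 0 − 3280×(3.19 + 0) = −10463.2.
Balance: K_A = K_B − x×(3280 − 2890), so x = (K_B − K_A)/(3280 − 2890) = 10208.6/390 = 26.2 km.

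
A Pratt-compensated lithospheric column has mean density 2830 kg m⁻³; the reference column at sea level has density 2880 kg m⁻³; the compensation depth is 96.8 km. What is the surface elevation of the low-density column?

ρ_ref D = ρ (D + h) → h = D (ρ_ref − ρ)/ρ.
h = 96.8 km × (2880 − 2830)/2830 = 1.71 km.

1.71 km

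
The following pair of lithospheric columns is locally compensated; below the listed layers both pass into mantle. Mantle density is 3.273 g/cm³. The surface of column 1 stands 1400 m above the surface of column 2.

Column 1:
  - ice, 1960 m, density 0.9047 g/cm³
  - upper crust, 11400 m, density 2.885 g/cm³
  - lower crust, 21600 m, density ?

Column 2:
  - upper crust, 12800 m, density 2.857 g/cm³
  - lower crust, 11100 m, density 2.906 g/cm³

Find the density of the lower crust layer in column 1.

Take the compensation level at the base of the deeper column (depth z_c below the surface of column 1) and equate Σ ρ_i t_i down to z_c; mantle fills any gap and the z_c terms cancel.
Column 1: 1960×0.9047 + 11400×2.885 + 21600×ρ + (z_c − 34960)×3.273
Column 2: 1400×0 + 12800×2.857 + 11100×2.906 + (z_c − 1400 − 23900)×3.273
The z_c×3.273 term appears on both sides and cancels. Collect the known terms of each column as K = Σ(ρt)_known − 3.273 × (depth of known layers): K_1 = 34662.212 − 3.273×34960 = −79761.868; K_2 = 68826.2 − 3.273×(1400 + 23900) = −13980.7.
Balance: K_1 + 21600×ρ = K_2, so ρ = (K_2 − K_1)/21600 = 65781.2/21600 = 3.05 g/cm³.

3.05 g/cm³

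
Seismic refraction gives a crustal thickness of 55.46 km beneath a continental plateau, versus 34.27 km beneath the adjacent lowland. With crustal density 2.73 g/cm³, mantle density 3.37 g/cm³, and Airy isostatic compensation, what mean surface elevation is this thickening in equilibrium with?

Excess crust Δ = 55.46 km − 34.27 km = 21.19 km, split between elevation h and root r with h + r = Δ.
Airy balance ρ_c h = (ρ_m − ρ_c) r gives r = h ρ_c/(ρ_m − ρ_c), so h (1 + ρ_c/(ρ_m − ρ_c)) = Δ, i.e. h = Δ (ρ_m − ρ_c)/ρ_m.
h = 21.19 km × 0.64/3.37 = 4.02 km.

4.02 km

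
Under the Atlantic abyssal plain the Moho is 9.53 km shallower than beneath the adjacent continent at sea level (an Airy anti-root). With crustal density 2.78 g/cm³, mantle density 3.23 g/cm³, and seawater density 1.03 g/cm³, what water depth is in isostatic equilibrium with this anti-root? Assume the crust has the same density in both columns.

Replacing a thickness d of crust by seawater at the top must be balanced by replacing crust with mantle at the base: d (ρ_c − ρ_w) = a (ρ_m − ρ_c).
d = a (ρ_m − ρ_c)/(ρ_c − ρ_w) = 9.53 km × 0.45/1.75 = 2.45 km.

2.45 km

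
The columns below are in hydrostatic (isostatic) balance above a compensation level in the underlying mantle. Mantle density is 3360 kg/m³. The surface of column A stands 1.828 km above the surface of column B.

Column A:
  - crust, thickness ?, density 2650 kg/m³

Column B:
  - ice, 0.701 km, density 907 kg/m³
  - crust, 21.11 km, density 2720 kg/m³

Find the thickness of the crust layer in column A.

30.1 km

Take the compensation level at the base of the deeper column (depth z_c below the surface of column A) and equate Σ ρ_i t_i down to z_c; mantle fills any gap and the z_c terms cancel.
Column A: x×2650 + (z_c − 0 − x)×3360
Column B: 1.828×0 + 0.701×907 + 21.11×2720 + (z_c − 1.828 − 21.811)×3360
The z_c×3360 term appears on both sides and cancels. Collect the known terms of each column as K = Σ(ρt)_known − 3360 × (depth of known layers): K_A = 0 − 3360×0 = 0; K_B = 58055.007 − 3360×(1.828 + 21.811) = −21372.033.
Balance: K_A − x×(3360 − 2650) = K_B, so x = (K_A − K_B)/(3360 − 2650) = 21372/710 = 30.1 km.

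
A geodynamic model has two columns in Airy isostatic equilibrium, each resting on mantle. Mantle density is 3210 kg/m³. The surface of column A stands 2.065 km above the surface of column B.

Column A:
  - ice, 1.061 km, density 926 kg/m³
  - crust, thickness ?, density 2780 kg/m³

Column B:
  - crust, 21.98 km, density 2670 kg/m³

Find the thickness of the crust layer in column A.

Take the compensation level at the base of the deeper column (depth z_c below the surface of column A) and equate Σ ρ_i t_i down to z_c; mantle fills any gap and the z_c terms cancel.
Column A: 1.061×926 + x×2780 + (z_c − 1.061 − x)×3210
Column B: 2.065×0 + 21.98×2670 + (z_c − 2.065 − 21.98)×3210
The z_c×3210 term appears on both sides and cancels. Collect the known terms of each column as K = Σ(ρt)_known − 3210 × (depth of known layers): K_A = 982.486 − 3210×1.061 = −2423.324; K_B = 58686.6 − 3210×(2.065 + 21.98) = −18497.85.
Balance: K_A − x×(3210 − 2780) = K_B, so x = (K_A − K_B)/(3210 − 2780) = 16074.5/430 = 37.4 km.

37.4 km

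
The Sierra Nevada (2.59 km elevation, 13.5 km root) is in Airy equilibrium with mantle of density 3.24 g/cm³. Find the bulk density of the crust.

2.72 g/cm³

ρ_c h = (ρ_m − ρ_c) r → ρ_c (h + r) = ρ_m r → ρ_c = ρ_m r / (h + r).
ρ_c = 3.24 × 13.5 km / (2.59 km + 13.5 km) = 2.72 g/cm³.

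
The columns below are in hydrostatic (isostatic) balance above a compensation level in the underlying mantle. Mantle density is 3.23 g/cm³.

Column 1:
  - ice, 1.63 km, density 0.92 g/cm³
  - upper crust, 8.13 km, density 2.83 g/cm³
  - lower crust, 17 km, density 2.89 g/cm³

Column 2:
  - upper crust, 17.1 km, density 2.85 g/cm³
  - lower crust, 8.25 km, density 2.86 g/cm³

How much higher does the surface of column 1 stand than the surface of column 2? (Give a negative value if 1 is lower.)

1.01 km

For any compensation level in the mantle, the mantle terms cancel and isostasy reduces to e = (Σt_1 − Σt_2) − (Σ(ρt)_1 − Σ(ρt)_2) / ρ_m.
Σt_1 = 26.76 km; Σt_2 = 25.35 km; Σ(ρt)_1 = 73.6375; Σ(ρt)_2 = 72.33 (in km·g/cm³).
e = (26.76 − 25.35) − (73.6375 − 72.33) / 3.23 = 1.01 km.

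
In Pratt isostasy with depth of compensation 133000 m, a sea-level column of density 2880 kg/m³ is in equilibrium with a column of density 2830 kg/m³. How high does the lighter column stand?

2350 m

ρ_ref D = ρ (D + h) → h = D (ρ_ref − ρ)/ρ.
h = 133000 m × (2880 − 2830)/2830 = 2350 m.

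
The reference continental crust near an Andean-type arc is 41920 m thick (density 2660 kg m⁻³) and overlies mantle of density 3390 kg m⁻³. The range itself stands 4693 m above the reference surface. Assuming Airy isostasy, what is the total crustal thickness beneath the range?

63700 m

Root depth r = h ρ_c / (ρ_m − ρ_c) = 4693 m × 2660 / 730 = 17100 m.
Total thickness = T + h + r = 41920 m + 4693 m + 17100 m = 63700 m.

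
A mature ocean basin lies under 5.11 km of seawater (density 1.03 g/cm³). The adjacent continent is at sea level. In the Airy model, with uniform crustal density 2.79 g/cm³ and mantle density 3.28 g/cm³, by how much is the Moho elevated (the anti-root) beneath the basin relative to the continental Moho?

18.4 km

Isostatic balance requires: replacing crust with seawater at the top is compensated by replacing crust with mantle at the base: d (ρ_c − ρ_w) = a (ρ_m − ρ_c).
a = d (ρ_c − ρ_w)/(ρ_m − ρ_c) = 5.11 km × 1.76/0.49 = 18.4 km.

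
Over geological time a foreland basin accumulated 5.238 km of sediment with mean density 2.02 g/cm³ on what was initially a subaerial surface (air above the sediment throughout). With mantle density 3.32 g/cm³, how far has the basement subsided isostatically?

3.19 km

Subaerial load: s = t ρ_sed / ρ_m = 5.238 km × 2.02/3.32 = 3.19 km.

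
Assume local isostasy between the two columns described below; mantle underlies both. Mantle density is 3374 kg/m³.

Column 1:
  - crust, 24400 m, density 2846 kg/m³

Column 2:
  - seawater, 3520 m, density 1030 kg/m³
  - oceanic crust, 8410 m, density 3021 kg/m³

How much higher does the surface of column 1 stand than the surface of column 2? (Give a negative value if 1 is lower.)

For any compensation level in the mantle, the mantle terms cancel and isostasy reduces to e = (Σt_1 − Σt_2) − (Σ(ρt)_1 − Σ(ρt)_2) / ρ_m.
Σt_1 = 24400 m; Σt_2 = 11930 m; Σ(ρt)_1 = 69442400; Σ(ρt)_2 = 29032210 (in m·kg/m³).
e = (24400 − 11930) − (69442400 − 29032210) / 3374 = 493 m.

493 m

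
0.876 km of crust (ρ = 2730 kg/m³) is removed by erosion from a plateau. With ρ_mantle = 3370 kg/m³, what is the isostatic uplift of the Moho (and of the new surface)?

0.71 km

Unloading: uplift u = e ρ_c/ρ_m = 0.876 km × 2730/3370 = 0.71 km.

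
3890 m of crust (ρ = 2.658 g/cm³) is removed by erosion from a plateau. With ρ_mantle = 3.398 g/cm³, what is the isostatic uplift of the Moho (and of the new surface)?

Unloading: uplift u = e ρ_c/ρ_m = 3890 m × 2.658/3.398 = 3040 m.

3040 m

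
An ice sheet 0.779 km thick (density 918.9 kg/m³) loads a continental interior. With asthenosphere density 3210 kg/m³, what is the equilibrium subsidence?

Equating mass per unit area of the two columns: the ice load ρ_ice t is balanced by mantle displaced below, ρ_m s.
s = t ρ_ice / ρ_m = 0.779 km × 918.9/3210 = 0.223 km.

0.223 km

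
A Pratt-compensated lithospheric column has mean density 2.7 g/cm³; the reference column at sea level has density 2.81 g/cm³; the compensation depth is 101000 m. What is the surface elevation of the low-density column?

ρ_ref D = ρ (D + h) → h = D (ρ_ref − ρ)/ρ.
h = 101000 m × (2.81 − 2.7)/2.7 = 4110 m.

4110 m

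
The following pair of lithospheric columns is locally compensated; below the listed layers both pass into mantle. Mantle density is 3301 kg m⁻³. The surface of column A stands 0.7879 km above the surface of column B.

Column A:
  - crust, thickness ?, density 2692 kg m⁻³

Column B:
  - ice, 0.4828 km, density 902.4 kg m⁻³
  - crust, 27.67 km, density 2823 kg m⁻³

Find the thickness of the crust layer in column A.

27.9 km

Take the compensation level at the base of the deeper column (depth z_c below the surface of column A) and equate Σ ρ_i t_i down to z_c; mantle fills any gap and the z_c terms cancel.
Column A: x×2692 + (z_c − 0 − x)×3301
Column B: 0.7879×0 + 0.4828×902.4 + 27.67×2823 + (z_c − 0.7879 − 28.1528)×3301
The z_c×3301 term appears on both sides and cancels. Collect the known terms of each column as K = Σ(ρt)_known − 3301 × (depth of known layers): K_A = 0 − 3301×0 = 0; K_B = 78548.0887 − 3301×(0.7879 + 28.1528) = −16985.162.
Balance: K_A − x×(3301 − 2692) = K_B, so x = (K_A − K_B)/(3301 − 2692) = 16985.2/609 = 27.9 km.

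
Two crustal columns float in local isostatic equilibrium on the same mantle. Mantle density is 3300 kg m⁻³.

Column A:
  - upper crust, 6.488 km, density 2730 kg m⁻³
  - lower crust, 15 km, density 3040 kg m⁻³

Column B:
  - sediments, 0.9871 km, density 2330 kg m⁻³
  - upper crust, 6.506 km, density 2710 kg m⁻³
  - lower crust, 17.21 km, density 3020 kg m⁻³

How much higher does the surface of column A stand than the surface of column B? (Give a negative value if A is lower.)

For any compensation level in the mantle, the mantle terms cancel and isostasy reduces to e = (Σt_A − Σt_B) − (Σ(ρt)_A − Σ(ρt)_B) / ρ_m.
Σt_A = 21.488 km; Σt_B = 24.7031 km; Σ(ρt)_A = 63312.24; Σ(ρt)_B = 71905.403 (in km·kg m⁻³).
e = (21.488 − 24.7031) − (63312.24 − 71905.403) / 3300 = −0.611 km.

−0.611 km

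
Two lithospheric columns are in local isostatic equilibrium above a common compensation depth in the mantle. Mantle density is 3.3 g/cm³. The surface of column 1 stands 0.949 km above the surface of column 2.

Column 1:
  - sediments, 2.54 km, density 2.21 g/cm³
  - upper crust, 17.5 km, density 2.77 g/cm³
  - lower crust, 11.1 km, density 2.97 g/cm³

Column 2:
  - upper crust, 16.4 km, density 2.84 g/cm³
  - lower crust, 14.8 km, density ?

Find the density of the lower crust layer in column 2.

2.96 g/cm³

Take the compensation level at the base of the deeper column (depth z_c below the surface of column 1) and equate Σ ρ_i t_i down to z_c; mantle fills any gap and the z_c terms cancel.
Column 1: 2.54×2.21 + 17.5×2.77 + 11.1×2.97 + (z_c − 31.14)×3.3
Column 2: 0.949×0 + 16.4×2.84 + 14.8×ρ + (z_c − 0.949 − 31.2)×3.3
The z_c×3.3 term appears on both sides and cancels. Collect the known terms of each column as K = Σ(ρt)_known − 3.3 × (depth of known layers): K_1 = 87.0554 − 3.3×31.14 = −15.7066; K_2 = 46.576 − 3.3×(0.949 + 31.2) = −59.5157.
Balance: K_1 = K_2 + 14.8×ρ, so ρ = (K_1 − K_2)/14.8 = 43.8091/14.8 = 2.96 g/cm³.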